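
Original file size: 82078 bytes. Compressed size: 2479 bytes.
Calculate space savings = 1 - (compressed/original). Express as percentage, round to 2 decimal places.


ratio = compressed/original = 2479/82078 = 0.030203
savings = 1 - ratio = 1 - 0.030203 = 0.969797
as a percentage: 0.969797 * 100 = 96.98%

Space savings = 1 - 2479/82078 = 96.98%


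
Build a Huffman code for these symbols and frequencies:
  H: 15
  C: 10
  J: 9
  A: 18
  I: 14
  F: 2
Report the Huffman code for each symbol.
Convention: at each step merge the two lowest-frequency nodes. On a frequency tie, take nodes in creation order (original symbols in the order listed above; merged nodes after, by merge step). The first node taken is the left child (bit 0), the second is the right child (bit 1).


Huffman tree construction:
Step 1: Merge F(2) + J(9) = 11
Step 2: Merge C(10) + (F+J)(11) = 21
Step 3: Merge I(14) + H(15) = 29
Step 4: Merge A(18) + (C+(F+J))(21) = 39
Step 5: Merge (I+H)(29) + (A+(C+(F+J)))(39) = 68
Read each symbol's code off the tree from the root (left child = 0, right child = 1).

Codes:
  H: 01 (length 2)
  C: 110 (length 3)
  J: 1111 (length 4)
  A: 10 (length 2)
  I: 00 (length 2)
  F: 1110 (length 4)
Average code length: 168/68 = 2.4706 bits/symbol


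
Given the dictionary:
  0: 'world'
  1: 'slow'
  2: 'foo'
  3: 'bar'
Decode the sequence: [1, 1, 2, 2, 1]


Look up each index in the dictionary:
  1 -> 'slow'
  1 -> 'slow'
  2 -> 'foo'
  2 -> 'foo'
  1 -> 'slow'

Decoded: "slow slow foo foo slow"


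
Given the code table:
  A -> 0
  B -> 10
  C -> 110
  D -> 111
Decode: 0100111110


Decoding:
0 -> A
10 -> B
0 -> A
111 -> D
110 -> C


Result: ABADC


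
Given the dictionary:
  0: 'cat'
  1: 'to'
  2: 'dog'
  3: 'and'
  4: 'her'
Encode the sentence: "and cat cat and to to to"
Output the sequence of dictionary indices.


Look up each word in the dictionary:
  'and' -> 3
  'cat' -> 0
  'cat' -> 0
  'and' -> 3
  'to' -> 1
  'to' -> 1
  'to' -> 1

Encoded: [3, 0, 0, 3, 1, 1, 1]


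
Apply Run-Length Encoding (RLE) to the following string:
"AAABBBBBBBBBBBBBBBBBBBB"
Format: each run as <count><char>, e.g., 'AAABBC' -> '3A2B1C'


Scanning runs left to right:
  i=0: run of 'A' x 3 -> '3A'
  i=3: run of 'B' x 20 -> '20B'

RLE = 3A20B


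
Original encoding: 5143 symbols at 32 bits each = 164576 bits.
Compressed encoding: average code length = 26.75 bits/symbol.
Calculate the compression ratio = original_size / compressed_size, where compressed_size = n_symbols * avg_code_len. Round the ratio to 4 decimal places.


original_size = n_symbols * orig_bits = 5143 * 32 = 164576 bits
compressed_size = n_symbols * avg_code_len = 5143 * 26.75 = 137575.25 bits
ratio = original_size / compressed_size = 164576 / 137575.25 = 1.1963

Compression ratio = 1.1963


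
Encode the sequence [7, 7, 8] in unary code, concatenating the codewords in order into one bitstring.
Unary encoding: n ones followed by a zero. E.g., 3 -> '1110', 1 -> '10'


Encode each number as n ones followed by a terminating 0:
  7 -> 11111110 (8 bits)
  7 -> 11111110 (8 bits)
  8 -> 111111110 (9 bits)
Total length = 8 + 8 + 9 = 25 bits.

Unary([7, 7, 8]) = 1111111011111110111111110 (25 bits)


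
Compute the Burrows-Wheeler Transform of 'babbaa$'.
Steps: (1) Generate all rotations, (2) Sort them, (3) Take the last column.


Rotations (sorted):
  0: $babbaa -> last char: a
  1: a$babba -> last char: a
  2: aa$babb -> last char: b
  3: abbaa$b -> last char: b
  4: baa$bab -> last char: b
  5: babbaa$ -> last char: $
  6: bbaa$ba -> last char: a


BWT = aabbb$a


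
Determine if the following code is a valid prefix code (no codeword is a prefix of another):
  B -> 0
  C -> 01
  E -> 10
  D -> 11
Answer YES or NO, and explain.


Checking each pair (does one codeword prefix another?):
  B='0' vs C='01': prefix -- VIOLATION

NO -- this is NOT a valid prefix code. B (0) is a prefix of C (01).


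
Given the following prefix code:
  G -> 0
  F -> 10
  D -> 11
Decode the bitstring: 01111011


Decoding step by step:
Bits 0 -> G
Bits 11 -> D
Bits 11 -> D
Bits 0 -> G
Bits 11 -> D


Decoded message: GDDGD


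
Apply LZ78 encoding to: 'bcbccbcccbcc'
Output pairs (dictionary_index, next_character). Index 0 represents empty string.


LZ78 encoding steps:
Dictionary: {0: ''}
Step 1: w='' (idx 0), next='b' -> output (0, 'b'), add 'b' as idx 1
Step 2: w='' (idx 0), next='c' -> output (0, 'c'), add 'c' as idx 2
Step 3: w='b' (idx 1), next='c' -> output (1, 'c'), add 'bc' as idx 3
Step 4: w='c' (idx 2), next='b' -> output (2, 'b'), add 'cb' as idx 4
Step 5: w='c' (idx 2), next='c' -> output (2, 'c'), add 'cc' as idx 5
Step 6: w='cb' (idx 4), next='c' -> output (4, 'c'), add 'cbc' as idx 6
Step 7: w='c' (idx 2), end of input -> output (2, '')


Encoded: [(0, 'b'), (0, 'c'), (1, 'c'), (2, 'b'), (2, 'c'), (4, 'c'), (2, '')]


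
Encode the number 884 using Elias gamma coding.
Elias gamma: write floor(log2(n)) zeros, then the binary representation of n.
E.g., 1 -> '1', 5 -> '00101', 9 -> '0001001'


num_bits = floor(log2(884)) + 1 = 10
leading_zeros = num_bits - 1 = 9
binary(884) = 1101110100

Elias gamma(884) = '000000000' + '1101110100' = 0000000001101110100 (19 bits)


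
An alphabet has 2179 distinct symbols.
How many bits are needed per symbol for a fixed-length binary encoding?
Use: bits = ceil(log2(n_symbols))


log2(2179) = 11.0895
Bracket: 2^11 = 2048 < 2179 <= 2^12 = 4096
So ceil(log2(2179)) = 12

bits = ceil(log2(2179)) = ceil(11.0895) = 12 bits


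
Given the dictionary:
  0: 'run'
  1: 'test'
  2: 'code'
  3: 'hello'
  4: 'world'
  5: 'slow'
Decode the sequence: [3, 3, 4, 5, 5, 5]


Look up each index in the dictionary:
  3 -> 'hello'
  3 -> 'hello'
  4 -> 'world'
  5 -> 'slow'
  5 -> 'slow'
  5 -> 'slow'

Decoded: "hello hello world slow slow slow"


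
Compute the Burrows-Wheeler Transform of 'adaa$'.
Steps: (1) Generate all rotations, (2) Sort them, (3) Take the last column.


Rotations (sorted):
  0: $adaa -> last char: a
  1: a$ada -> last char: a
  2: aa$ad -> last char: d
  3: adaa$ -> last char: $
  4: daa$a -> last char: a


BWT = aad$a


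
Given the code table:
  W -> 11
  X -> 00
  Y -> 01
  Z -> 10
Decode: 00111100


Decoding:
00 -> X
11 -> W
11 -> W
00 -> X


Result: XWWX


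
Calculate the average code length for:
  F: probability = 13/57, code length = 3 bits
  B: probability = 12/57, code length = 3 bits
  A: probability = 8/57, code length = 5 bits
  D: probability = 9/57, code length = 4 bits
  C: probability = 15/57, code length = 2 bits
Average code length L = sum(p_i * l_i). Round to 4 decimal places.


Weighted contributions p_i * l_i:
  F: (13/57) * 3 = 39/57
  B: (12/57) * 3 = 36/57
  A: (8/57) * 5 = 40/57
  D: (9/57) * 4 = 36/57
  C: (15/57) * 2 = 30/57
Sum = (39 + 36 + 40 + 36 + 30)/57 = 181/57

L = 181/57 = 3.1754 bits/symbol


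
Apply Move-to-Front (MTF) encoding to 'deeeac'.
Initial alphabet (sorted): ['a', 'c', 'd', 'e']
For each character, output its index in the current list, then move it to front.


MTF encoding:
'd': index 2 in ['a', 'c', 'd', 'e'] -> ['d', 'a', 'c', 'e']
'e': index 3 in ['d', 'a', 'c', 'e'] -> ['e', 'd', 'a', 'c']
'e': index 0 in ['e', 'd', 'a', 'c'] -> ['e', 'd', 'a', 'c']
'e': index 0 in ['e', 'd', 'a', 'c'] -> ['e', 'd', 'a', 'c']
'a': index 2 in ['e', 'd', 'a', 'c'] -> ['a', 'e', 'd', 'c']
'c': index 3 in ['a', 'e', 'd', 'c'] -> ['c', 'a', 'e', 'd']


Output: [2, 3, 0, 0, 2, 3]


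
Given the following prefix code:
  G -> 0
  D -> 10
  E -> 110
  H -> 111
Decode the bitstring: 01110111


Decoding step by step:
Bits 0 -> G
Bits 111 -> H
Bits 0 -> G
Bits 111 -> H


Decoded message: GHGH


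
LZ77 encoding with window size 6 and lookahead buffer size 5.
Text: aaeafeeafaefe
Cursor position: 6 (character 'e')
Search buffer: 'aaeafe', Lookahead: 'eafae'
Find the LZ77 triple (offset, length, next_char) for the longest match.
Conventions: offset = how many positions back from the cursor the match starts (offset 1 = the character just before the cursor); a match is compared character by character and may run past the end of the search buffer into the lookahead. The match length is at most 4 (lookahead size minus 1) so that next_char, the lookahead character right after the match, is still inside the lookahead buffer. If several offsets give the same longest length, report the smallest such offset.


Try each offset into the search buffer:
  offset=1 (pos 5, char 'e'): match length 1
  offset=2 (pos 4, char 'f'): match length 0
  offset=3 (pos 3, char 'a'): match length 0
  offset=4 (pos 2, char 'e'): match length 3
  offset=5 (pos 1, char 'a'): match length 0
  offset=6 (pos 0, char 'a'): match length 0
Longest match has length 3 at offset 4.
next_char = character at position 6 + 3 = 9 -> 'a'

Best match: offset=4, length=3 (matching 'eaf' starting at position 2)
LZ77 triple: (4, 3, 'a')


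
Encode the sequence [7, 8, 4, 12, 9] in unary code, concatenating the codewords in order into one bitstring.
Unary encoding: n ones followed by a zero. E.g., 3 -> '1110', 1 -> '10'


Encode each number as n ones followed by a terminating 0:
  7 -> 11111110 (8 bits)
  8 -> 111111110 (9 bits)
  4 -> 11110 (5 bits)
  12 -> 1111111111110 (13 bits)
  9 -> 1111111110 (10 bits)
Total length = 8 + 9 + 5 + 13 + 10 = 45 bits.

Unary([7, 8, 4, 12, 9]) = 111111101111111101111011111111111101111111110 (45 bits)


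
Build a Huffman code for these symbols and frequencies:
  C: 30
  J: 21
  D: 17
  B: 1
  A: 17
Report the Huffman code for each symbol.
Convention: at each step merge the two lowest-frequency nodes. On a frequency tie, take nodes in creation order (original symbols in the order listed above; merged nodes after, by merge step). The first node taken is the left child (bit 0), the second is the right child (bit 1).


Huffman tree construction:
Step 1: Merge B(1) + D(17) = 18
Step 2: Merge A(17) + (B+D)(18) = 35
Step 3: Merge J(21) + C(30) = 51
Step 4: Merge (A+(B+D))(35) + (J+C)(51) = 86
Read each symbol's code off the tree from the root (left child = 0, right child = 1).

Codes:
  C: 11 (length 2)
  J: 10 (length 2)
  D: 011 (length 3)
  B: 010 (length 3)
  A: 00 (length 2)
Average code length: 190/86 = 2.2093 bits/symbol


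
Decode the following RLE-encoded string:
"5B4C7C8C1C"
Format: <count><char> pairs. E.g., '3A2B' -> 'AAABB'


Expanding each <count><char> pair:
  5B -> 'BBBBB'
  4C -> 'CCCC'
  7C -> 'CCCCCCC'
  8C -> 'CCCCCCCC'
  1C -> 'C'

Decoded = BBBBBCCCCCCCCCCCCCCCCCCCC


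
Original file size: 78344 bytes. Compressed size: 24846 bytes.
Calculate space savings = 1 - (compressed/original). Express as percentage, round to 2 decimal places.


ratio = compressed/original = 24846/78344 = 0.31714
savings = 1 - ratio = 1 - 0.31714 = 0.68286
as a percentage: 0.68286 * 100 = 68.29%

Space savings = 1 - 24846/78344 = 68.29%


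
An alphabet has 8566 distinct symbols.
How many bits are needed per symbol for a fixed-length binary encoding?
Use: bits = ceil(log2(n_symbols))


log2(8566) = 13.0644
Bracket: 2^13 = 8192 < 8566 <= 2^14 = 16384
So ceil(log2(8566)) = 14

bits = ceil(log2(8566)) = ceil(13.0644) = 14 bits


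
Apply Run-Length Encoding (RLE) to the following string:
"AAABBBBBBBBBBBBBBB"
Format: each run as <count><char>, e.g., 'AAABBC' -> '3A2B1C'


Scanning runs left to right:
  i=0: run of 'A' x 3 -> '3A'
  i=3: run of 'B' x 15 -> '15B'

RLE = 3A15B


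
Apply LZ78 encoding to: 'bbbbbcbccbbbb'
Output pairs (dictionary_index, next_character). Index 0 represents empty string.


LZ78 encoding steps:
Dictionary: {0: ''}
Step 1: w='' (idx 0), next='b' -> output (0, 'b'), add 'b' as idx 1
Step 2: w='b' (idx 1), next='b' -> output (1, 'b'), add 'bb' as idx 2
Step 3: w='bb' (idx 2), next='c' -> output (2, 'c'), add 'bbc' as idx 3
Step 4: w='b' (idx 1), next='c' -> output (1, 'c'), add 'bc' as idx 4
Step 5: w='' (idx 0), next='c' -> output (0, 'c'), add 'c' as idx 5
Step 6: w='bb' (idx 2), next='b' -> output (2, 'b'), add 'bbb' as idx 6
Step 7: w='b' (idx 1), end of input -> output (1, '')


Encoded: [(0, 'b'), (1, 'b'), (2, 'c'), (1, 'c'), (0, 'c'), (2, 'b'), (1, '')]


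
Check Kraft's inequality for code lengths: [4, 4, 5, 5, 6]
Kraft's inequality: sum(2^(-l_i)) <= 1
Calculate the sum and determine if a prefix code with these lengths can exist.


Sum = 2^(-4) + 2^(-4) + 2^(-5) + 2^(-5) + 2^(-6)
    = 0.0625 + 0.0625 + 0.03125 + 0.03125 + 0.015625
    = 13/64 = 0.203125
Since 0.203125 <= 1, Kraft's inequality IS satisfied.
A prefix code with these lengths CAN exist.

Kraft sum = 0.203125. Satisfied.


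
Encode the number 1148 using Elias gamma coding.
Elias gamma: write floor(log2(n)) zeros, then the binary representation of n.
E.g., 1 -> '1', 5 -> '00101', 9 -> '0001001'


num_bits = floor(log2(1148)) + 1 = 11
leading_zeros = num_bits - 1 = 10
binary(1148) = 10001111100

Elias gamma(1148) = '0000000000' + '10001111100' = 000000000010001111100 (21 bits)


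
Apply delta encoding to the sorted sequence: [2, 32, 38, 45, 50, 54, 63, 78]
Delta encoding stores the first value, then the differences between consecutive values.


First value: 2
Deltas:
  32 - 2 = 30
  38 - 32 = 6
  45 - 38 = 7
  50 - 45 = 5
  54 - 50 = 4
  63 - 54 = 9
  78 - 63 = 15


Delta encoded: [2, 30, 6, 7, 5, 4, 9, 15]


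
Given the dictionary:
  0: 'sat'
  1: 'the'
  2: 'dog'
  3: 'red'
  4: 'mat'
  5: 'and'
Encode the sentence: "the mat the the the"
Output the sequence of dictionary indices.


Look up each word in the dictionary:
  'the' -> 1
  'mat' -> 4
  'the' -> 1
  'the' -> 1
  'the' -> 1

Encoded: [1, 4, 1, 1, 1]


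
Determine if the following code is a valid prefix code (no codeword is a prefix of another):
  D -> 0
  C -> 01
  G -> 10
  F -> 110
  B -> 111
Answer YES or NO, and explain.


Checking each pair (does one codeword prefix another?):
  D='0' vs C='01': prefix -- VIOLATION

NO -- this is NOT a valid prefix code. D (0) is a prefix of C (01).


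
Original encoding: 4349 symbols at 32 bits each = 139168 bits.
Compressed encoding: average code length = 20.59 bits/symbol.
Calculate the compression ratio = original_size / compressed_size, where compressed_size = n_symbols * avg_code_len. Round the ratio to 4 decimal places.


original_size = n_symbols * orig_bits = 4349 * 32 = 139168 bits
compressed_size = n_symbols * avg_code_len = 4349 * 20.59 = 89545.91 bits
ratio = original_size / compressed_size = 139168 / 89545.91 = 1.5542

Compression ratio = 1.5542


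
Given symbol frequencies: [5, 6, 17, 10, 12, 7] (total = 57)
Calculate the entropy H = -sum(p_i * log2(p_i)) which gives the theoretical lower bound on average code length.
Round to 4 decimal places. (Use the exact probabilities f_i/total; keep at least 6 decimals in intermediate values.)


Per-symbol terms -p_i * log2(p_i) with p_i = f_i/57:
  p = 5/57 = 0.087719: log2(p) = -3.510962, -p*log2(p) = 0.307979
  p = 6/57 = 0.105263: log2(p) = -3.247928, -p*log2(p) = 0.341887
  p = 17/57 = 0.298246: log2(p) = -1.745427, -p*log2(p) = 0.520566
  p = 10/57 = 0.175439: log2(p) = -2.510962, -p*log2(p) = 0.440520
  p = 12/57 = 0.210526: log2(p) = -2.247928, -p*log2(p) = 0.473248
  p = 7/57 = 0.122807: log2(p) = -3.025535, -p*log2(p) = 0.371557
H = 0.307979 + 0.341887 + 0.520566 + 0.440520 + 0.473248 + 0.371557 = 2.455757

H = 2.4558 bits/symbol


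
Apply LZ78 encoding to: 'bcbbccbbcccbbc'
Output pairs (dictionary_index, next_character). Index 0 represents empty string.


LZ78 encoding steps:
Dictionary: {0: ''}
Step 1: w='' (idx 0), next='b' -> output (0, 'b'), add 'b' as idx 1
Step 2: w='' (idx 0), next='c' -> output (0, 'c'), add 'c' as idx 2
Step 3: w='b' (idx 1), next='b' -> output (1, 'b'), add 'bb' as idx 3
Step 4: w='c' (idx 2), next='c' -> output (2, 'c'), add 'cc' as idx 4
Step 5: w='bb' (idx 3), next='c' -> output (3, 'c'), add 'bbc' as idx 5
Step 6: w='cc' (idx 4), next='b' -> output (4, 'b'), add 'ccb' as idx 6
Step 7: w='b' (idx 1), next='c' -> output (1, 'c'), add 'bc' as idx 7


Encoded: [(0, 'b'), (0, 'c'), (1, 'b'), (2, 'c'), (3, 'c'), (4, 'b'), (1, 'c')]


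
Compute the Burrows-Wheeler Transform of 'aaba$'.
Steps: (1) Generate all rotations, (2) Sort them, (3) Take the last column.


Rotations (sorted):
  0: $aaba -> last char: a
  1: a$aab -> last char: b
  2: aaba$ -> last char: $
  3: aba$a -> last char: a
  4: ba$aa -> last char: a


BWT = ab$aa


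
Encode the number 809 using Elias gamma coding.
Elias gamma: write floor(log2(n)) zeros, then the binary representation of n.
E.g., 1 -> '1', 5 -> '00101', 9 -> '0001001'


num_bits = floor(log2(809)) + 1 = 10
leading_zeros = num_bits - 1 = 9
binary(809) = 1100101001

Elias gamma(809) = '000000000' + '1100101001' = 0000000001100101001 (19 bits)


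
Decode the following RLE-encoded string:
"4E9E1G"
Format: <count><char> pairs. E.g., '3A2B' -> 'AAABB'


Expanding each <count><char> pair:
  4E -> 'EEEE'
  9E -> 'EEEEEEEEE'
  1G -> 'G'

Decoded = EEEEEEEEEEEEEG


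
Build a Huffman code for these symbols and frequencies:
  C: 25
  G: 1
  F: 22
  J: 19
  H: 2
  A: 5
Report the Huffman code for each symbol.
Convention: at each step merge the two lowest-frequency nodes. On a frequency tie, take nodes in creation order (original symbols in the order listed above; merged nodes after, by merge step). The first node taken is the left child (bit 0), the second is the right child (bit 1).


Huffman tree construction:
Step 1: Merge G(1) + H(2) = 3
Step 2: Merge (G+H)(3) + A(5) = 8
Step 3: Merge ((G+H)+A)(8) + J(19) = 27
Step 4: Merge F(22) + C(25) = 47
Step 5: Merge (((G+H)+A)+J)(27) + (F+C)(47) = 74
Read each symbol's code off the tree from the root (left child = 0, right child = 1).

Codes:
  C: 11 (length 2)
  G: 0000 (length 4)
  F: 10 (length 2)
  J: 01 (length 2)
  H: 0001 (length 4)
  A: 001 (length 3)
Average code length: 159/74 = 2.1486 bits/symbol


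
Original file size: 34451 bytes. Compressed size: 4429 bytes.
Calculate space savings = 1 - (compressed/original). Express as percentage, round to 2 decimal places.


ratio = compressed/original = 4429/34451 = 0.128559
savings = 1 - ratio = 1 - 0.128559 = 0.871441
as a percentage: 0.871441 * 100 = 87.14%

Space savings = 1 - 4429/34451 = 87.14%


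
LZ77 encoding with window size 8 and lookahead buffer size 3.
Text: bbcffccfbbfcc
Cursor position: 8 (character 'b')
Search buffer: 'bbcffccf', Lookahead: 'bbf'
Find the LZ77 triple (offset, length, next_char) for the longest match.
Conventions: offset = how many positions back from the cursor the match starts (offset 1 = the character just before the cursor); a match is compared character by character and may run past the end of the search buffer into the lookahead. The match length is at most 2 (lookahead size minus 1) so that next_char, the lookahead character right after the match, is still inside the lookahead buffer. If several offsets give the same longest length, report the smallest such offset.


Try each offset into the search buffer:
  offset=1 (pos 7, char 'f'): match length 0
  offset=2 (pos 6, char 'c'): match length 0
  offset=3 (pos 5, char 'c'): match length 0
  offset=4 (pos 4, char 'f'): match length 0
  offset=5 (pos 3, char 'f'): match length 0
  offset=6 (pos 2, char 'c'): match length 0
  offset=7 (pos 1, char 'b'): match length 1
  offset=8 (pos 0, char 'b'): match length 2
Longest match has length 2 at offset 8.
next_char = character at position 8 + 2 = 10 -> 'f'

Best match: offset=8, length=2 (matching 'bb' starting at position 0)
LZ77 triple: (8, 2, 'f')


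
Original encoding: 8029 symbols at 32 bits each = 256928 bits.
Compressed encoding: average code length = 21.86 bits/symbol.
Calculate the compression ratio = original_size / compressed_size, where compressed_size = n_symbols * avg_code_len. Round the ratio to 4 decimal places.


original_size = n_symbols * orig_bits = 8029 * 32 = 256928 bits
compressed_size = n_symbols * avg_code_len = 8029 * 21.86 = 175513.94 bits
ratio = original_size / compressed_size = 256928 / 175513.94 = 1.4639

Compression ratio = 1.4639


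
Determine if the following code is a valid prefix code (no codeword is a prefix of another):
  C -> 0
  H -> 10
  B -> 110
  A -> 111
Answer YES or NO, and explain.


Checking each pair (does one codeword prefix another?):
  C='0' vs H='10': no prefix
  C='0' vs B='110': no prefix
  C='0' vs A='111': no prefix
  H='10' vs C='0': no prefix
  H='10' vs B='110': no prefix
  H='10' vs A='111': no prefix
  B='110' vs C='0': no prefix
  B='110' vs H='10': no prefix
  B='110' vs A='111': no prefix
  A='111' vs C='0': no prefix
  A='111' vs H='10': no prefix
  A='111' vs B='110': no prefix
No violation found over all pairs.

YES -- this is a valid prefix code. No codeword is a prefix of any other codeword.


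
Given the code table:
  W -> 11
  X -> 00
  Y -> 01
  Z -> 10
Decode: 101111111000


Decoding:
10 -> Z
11 -> W
11 -> W
11 -> W
10 -> Z
00 -> X


Result: ZWWWZX


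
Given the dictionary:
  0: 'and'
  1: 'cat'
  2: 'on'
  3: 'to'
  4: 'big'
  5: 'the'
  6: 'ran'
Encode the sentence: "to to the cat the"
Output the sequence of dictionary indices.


Look up each word in the dictionary:
  'to' -> 3
  'to' -> 3
  'the' -> 5
  'cat' -> 1
  'the' -> 5

Encoded: [3, 3, 5, 1, 5]


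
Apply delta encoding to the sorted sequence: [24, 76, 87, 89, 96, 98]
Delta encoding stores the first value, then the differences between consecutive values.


First value: 24
Deltas:
  76 - 24 = 52
  87 - 76 = 11
  89 - 87 = 2
  96 - 89 = 7
  98 - 96 = 2


Delta encoded: [24, 52, 11, 2, 7, 2]


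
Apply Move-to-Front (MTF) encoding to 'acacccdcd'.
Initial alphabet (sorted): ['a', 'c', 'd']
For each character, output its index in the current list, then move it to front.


MTF encoding:
'a': index 0 in ['a', 'c', 'd'] -> ['a', 'c', 'd']
'c': index 1 in ['a', 'c', 'd'] -> ['c', 'a', 'd']
'a': index 1 in ['c', 'a', 'd'] -> ['a', 'c', 'd']
'c': index 1 in ['a', 'c', 'd'] -> ['c', 'a', 'd']
'c': index 0 in ['c', 'a', 'd'] -> ['c', 'a', 'd']
'c': index 0 in ['c', 'a', 'd'] -> ['c', 'a', 'd']
'd': index 2 in ['c', 'a', 'd'] -> ['d', 'c', 'a']
'c': index 1 in ['d', 'c', 'a'] -> ['c', 'd', 'a']
'd': index 1 in ['c', 'd', 'a'] -> ['d', 'c', 'a']


Output: [0, 1, 1, 1, 0, 0, 2, 1, 1]


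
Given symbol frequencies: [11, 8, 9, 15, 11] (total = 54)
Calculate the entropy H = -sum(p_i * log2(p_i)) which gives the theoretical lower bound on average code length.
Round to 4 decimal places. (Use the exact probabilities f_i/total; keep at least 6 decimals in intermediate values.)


Per-symbol terms -p_i * log2(p_i) with p_i = f_i/54:
  p = 11/54 = 0.203704: log2(p) = -2.295456, -p*log2(p) = 0.467593
  p = 8/54 = 0.148148: log2(p) = -2.754888, -p*log2(p) = 0.408131
  p = 9/54 = 0.166667: log2(p) = -2.584963, -p*log2(p) = 0.430827
  p = 15/54 = 0.277778: log2(p) = -1.847997, -p*log2(p) = 0.513332
  p = 11/54 = 0.203704: log2(p) = -2.295456, -p*log2(p) = 0.467593
H = 0.467593 + 0.408131 + 0.430827 + 0.513332 + 0.467593 = 2.287476

H = 2.2875 bits/symbol


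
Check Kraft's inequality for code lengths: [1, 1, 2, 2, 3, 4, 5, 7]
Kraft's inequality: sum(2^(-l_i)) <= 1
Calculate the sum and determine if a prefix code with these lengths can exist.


Sum = 2^(-1) + 2^(-1) + 2^(-2) + 2^(-2) + 2^(-3) + 2^(-4) + 2^(-5) + 2^(-7)
    = 0.5 + 0.5 + 0.25 + 0.25 + 0.125 + 0.0625 + 0.03125 + 0.0078125
    = 221/128 = 1.7265625
Since 1.7265625 > 1, Kraft's inequality is NOT satisfied.
A prefix code with these lengths CANNOT exist.

Kraft sum = 1.7265625. Not satisfied.


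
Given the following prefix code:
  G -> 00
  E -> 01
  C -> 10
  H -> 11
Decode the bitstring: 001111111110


Decoding step by step:
Bits 00 -> G
Bits 11 -> H
Bits 11 -> H
Bits 11 -> H
Bits 11 -> H
Bits 10 -> C


Decoded message: GHHHHC


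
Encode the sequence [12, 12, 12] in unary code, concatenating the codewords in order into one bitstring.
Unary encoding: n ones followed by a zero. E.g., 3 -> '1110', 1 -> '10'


Encode each number as n ones followed by a terminating 0:
  12 -> 1111111111110 (13 bits)
  12 -> 1111111111110 (13 bits)
  12 -> 1111111111110 (13 bits)
Total length = 13 + 13 + 13 = 39 bits.

Unary([12, 12, 12]) = 111111111111011111111111101111111111110 (39 bits)


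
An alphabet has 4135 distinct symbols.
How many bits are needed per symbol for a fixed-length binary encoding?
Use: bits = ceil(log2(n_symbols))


log2(4135) = 12.0137
Bracket: 2^12 = 4096 < 4135 <= 2^13 = 8192
So ceil(log2(4135)) = 13

bits = ceil(log2(4135)) = ceil(12.0137) = 13 bits


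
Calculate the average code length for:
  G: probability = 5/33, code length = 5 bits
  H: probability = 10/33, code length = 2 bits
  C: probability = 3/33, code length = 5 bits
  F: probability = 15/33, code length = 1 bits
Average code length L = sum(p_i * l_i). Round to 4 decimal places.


Weighted contributions p_i * l_i:
  G: (5/33) * 5 = 25/33
  H: (10/33) * 2 = 20/33
  C: (3/33) * 5 = 15/33
  F: (15/33) * 1 = 15/33
Sum = (25 + 20 + 15 + 15)/33 = 75/33

L = 75/33 = 2.2727 bits/symbol


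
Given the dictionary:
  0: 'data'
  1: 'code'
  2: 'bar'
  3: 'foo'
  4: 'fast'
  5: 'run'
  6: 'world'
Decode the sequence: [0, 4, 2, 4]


Look up each index in the dictionary:
  0 -> 'data'
  4 -> 'fast'
  2 -> 'bar'
  4 -> 'fast'

Decoded: "data fast bar fast"


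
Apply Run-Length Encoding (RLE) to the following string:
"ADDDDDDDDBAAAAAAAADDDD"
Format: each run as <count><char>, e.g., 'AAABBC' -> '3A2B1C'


Scanning runs left to right:
  i=0: run of 'A' x 1 -> '1A'
  i=1: run of 'D' x 8 -> '8D'
  i=9: run of 'B' x 1 -> '1B'
  i=10: run of 'A' x 8 -> '8A'
  i=18: run of 'D' x 4 -> '4D'

RLE = 1A8D1B8A4D


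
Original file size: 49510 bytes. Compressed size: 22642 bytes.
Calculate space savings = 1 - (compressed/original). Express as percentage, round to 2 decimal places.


ratio = compressed/original = 22642/49510 = 0.457322
savings = 1 - ratio = 1 - 0.457322 = 0.542678
as a percentage: 0.542678 * 100 = 54.27%

Space savings = 1 - 22642/49510 = 54.27%


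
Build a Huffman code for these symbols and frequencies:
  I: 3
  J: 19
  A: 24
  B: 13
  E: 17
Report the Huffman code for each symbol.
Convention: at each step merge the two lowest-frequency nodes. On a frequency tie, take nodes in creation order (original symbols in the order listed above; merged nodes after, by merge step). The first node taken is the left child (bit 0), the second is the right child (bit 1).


Huffman tree construction:
Step 1: Merge I(3) + B(13) = 16
Step 2: Merge (I+B)(16) + E(17) = 33
Step 3: Merge J(19) + A(24) = 43
Step 4: Merge ((I+B)+E)(33) + (J+A)(43) = 76
Read each symbol's code off the tree from the root (left child = 0, right child = 1).

Codes:
  I: 000 (length 3)
  J: 10 (length 2)
  A: 11 (length 2)
  B: 001 (length 3)
  E: 01 (length 2)
Average code length: 168/76 = 2.2105 bits/symbol


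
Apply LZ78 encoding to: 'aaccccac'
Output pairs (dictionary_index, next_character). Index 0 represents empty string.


LZ78 encoding steps:
Dictionary: {0: ''}
Step 1: w='' (idx 0), next='a' -> output (0, 'a'), add 'a' as idx 1
Step 2: w='a' (idx 1), next='c' -> output (1, 'c'), add 'ac' as idx 2
Step 3: w='' (idx 0), next='c' -> output (0, 'c'), add 'c' as idx 3
Step 4: w='c' (idx 3), next='c' -> output (3, 'c'), add 'cc' as idx 4
Step 5: w='ac' (idx 2), end of input -> output (2, '')


Encoded: [(0, 'a'), (1, 'c'), (0, 'c'), (3, 'c'), (2, '')]


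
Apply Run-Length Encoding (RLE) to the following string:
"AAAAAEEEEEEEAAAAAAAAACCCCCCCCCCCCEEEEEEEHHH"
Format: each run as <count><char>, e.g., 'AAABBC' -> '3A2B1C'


Scanning runs left to right:
  i=0: run of 'A' x 5 -> '5A'
  i=5: run of 'E' x 7 -> '7E'
  i=12: run of 'A' x 9 -> '9A'
  i=21: run of 'C' x 12 -> '12C'
  i=33: run of 'E' x 7 -> '7E'
  i=40: run of 'H' x 3 -> '3H'

RLE = 5A7E9A12C7E3H


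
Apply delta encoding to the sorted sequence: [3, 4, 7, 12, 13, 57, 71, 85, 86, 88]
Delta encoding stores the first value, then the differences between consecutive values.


First value: 3
Deltas:
  4 - 3 = 1
  7 - 4 = 3
  12 - 7 = 5
  13 - 12 = 1
  57 - 13 = 44
  71 - 57 = 14
  85 - 71 = 14
  86 - 85 = 1
  88 - 86 = 2


Delta encoded: [3, 1, 3, 5, 1, 44, 14, 14, 1, 2]


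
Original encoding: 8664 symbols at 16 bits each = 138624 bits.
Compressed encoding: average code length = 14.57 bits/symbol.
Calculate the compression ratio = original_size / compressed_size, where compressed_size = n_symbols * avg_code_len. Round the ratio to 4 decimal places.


original_size = n_symbols * orig_bits = 8664 * 16 = 138624 bits
compressed_size = n_symbols * avg_code_len = 8664 * 14.57 = 126234.48 bits
ratio = original_size / compressed_size = 138624 / 126234.48 = 1.0981

Compression ratio = 1.0981


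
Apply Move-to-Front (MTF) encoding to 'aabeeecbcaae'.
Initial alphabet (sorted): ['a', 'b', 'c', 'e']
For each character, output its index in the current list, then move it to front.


MTF encoding:
'a': index 0 in ['a', 'b', 'c', 'e'] -> ['a', 'b', 'c', 'e']
'a': index 0 in ['a', 'b', 'c', 'e'] -> ['a', 'b', 'c', 'e']
'b': index 1 in ['a', 'b', 'c', 'e'] -> ['b', 'a', 'c', 'e']
'e': index 3 in ['b', 'a', 'c', 'e'] -> ['e', 'b', 'a', 'c']
'e': index 0 in ['e', 'b', 'a', 'c'] -> ['e', 'b', 'a', 'c']
'e': index 0 in ['e', 'b', 'a', 'c'] -> ['e', 'b', 'a', 'c']
'c': index 3 in ['e', 'b', 'a', 'c'] -> ['c', 'e', 'b', 'a']
'b': index 2 in ['c', 'e', 'b', 'a'] -> ['b', 'c', 'e', 'a']
'c': index 1 in ['b', 'c', 'e', 'a'] -> ['c', 'b', 'e', 'a']
'a': index 3 in ['c', 'b', 'e', 'a'] -> ['a', 'c', 'b', 'e']
'a': index 0 in ['a', 'c', 'b', 'e'] -> ['a', 'c', 'b', 'e']
'e': index 3 in ['a', 'c', 'b', 'e'] -> ['e', 'a', 'c', 'b']


Output: [0, 0, 1, 3, 0, 0, 3, 2, 1, 3, 0, 3]


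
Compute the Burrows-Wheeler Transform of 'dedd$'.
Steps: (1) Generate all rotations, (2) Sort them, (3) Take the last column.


Rotations (sorted):
  0: $dedd -> last char: d
  1: d$ded -> last char: d
  2: dd$de -> last char: e
  3: dedd$ -> last char: $
  4: edd$d -> last char: d


BWT = dde$d


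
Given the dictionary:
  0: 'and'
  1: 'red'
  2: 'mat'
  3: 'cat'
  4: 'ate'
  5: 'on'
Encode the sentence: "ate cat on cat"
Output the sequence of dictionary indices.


Look up each word in the dictionary:
  'ate' -> 4
  'cat' -> 3
  'on' -> 5
  'cat' -> 3

Encoded: [4, 3, 5, 3]


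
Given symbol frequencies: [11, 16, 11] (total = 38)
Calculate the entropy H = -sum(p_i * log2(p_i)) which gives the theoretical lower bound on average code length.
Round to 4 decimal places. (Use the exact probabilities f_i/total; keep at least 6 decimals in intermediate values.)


Per-symbol terms -p_i * log2(p_i) with p_i = f_i/38:
  p = 11/38 = 0.289474: log2(p) = -1.788496, -p*log2(p) = 0.517722
  p = 16/38 = 0.421053: log2(p) = -1.247928, -p*log2(p) = 0.525443
  p = 11/38 = 0.289474: log2(p) = -1.788496, -p*log2(p) = 0.517722
H = 0.517722 + 0.525443 + 0.517722 = 1.560887

H = 1.5609 bits/symbol


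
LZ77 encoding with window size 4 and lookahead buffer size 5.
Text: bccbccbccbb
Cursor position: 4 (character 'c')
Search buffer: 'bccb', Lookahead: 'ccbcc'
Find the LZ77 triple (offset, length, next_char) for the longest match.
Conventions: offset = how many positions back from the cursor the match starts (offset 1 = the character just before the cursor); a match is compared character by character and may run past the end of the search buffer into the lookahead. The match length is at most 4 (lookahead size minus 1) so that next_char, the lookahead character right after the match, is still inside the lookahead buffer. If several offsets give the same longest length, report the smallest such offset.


Try each offset into the search buffer:
  offset=1 (pos 3, char 'b'): match length 0
  offset=2 (pos 2, char 'c'): match length 1
  offset=3 (pos 1, char 'c'): match length 4
  offset=4 (pos 0, char 'b'): match length 0
Longest match has length 4 at offset 3.
next_char = character at position 4 + 4 = 8 -> 'c'

Best match: offset=3, length=4 (matching 'ccbc' starting at position 1)
LZ77 triple: (3, 4, 'c')


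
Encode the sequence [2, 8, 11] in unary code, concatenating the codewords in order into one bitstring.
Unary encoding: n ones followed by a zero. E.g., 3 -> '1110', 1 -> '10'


Encode each number as n ones followed by a terminating 0:
  2 -> 110 (3 bits)
  8 -> 111111110 (9 bits)
  11 -> 111111111110 (12 bits)
Total length = 3 + 9 + 12 = 24 bits.

Unary([2, 8, 11]) = 110111111110111111111110 (24 bits)


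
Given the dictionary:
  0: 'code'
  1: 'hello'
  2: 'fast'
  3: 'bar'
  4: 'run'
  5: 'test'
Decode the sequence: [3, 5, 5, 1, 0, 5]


Look up each index in the dictionary:
  3 -> 'bar'
  5 -> 'test'
  5 -> 'test'
  1 -> 'hello'
  0 -> 'code'
  5 -> 'test'

Decoded: "bar test test hello code test"


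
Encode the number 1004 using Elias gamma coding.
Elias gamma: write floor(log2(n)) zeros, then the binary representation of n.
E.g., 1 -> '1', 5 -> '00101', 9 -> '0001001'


num_bits = floor(log2(1004)) + 1 = 10
leading_zeros = num_bits - 1 = 9
binary(1004) = 1111101100

Elias gamma(1004) = '000000000' + '1111101100' = 0000000001111101100 (19 bits)


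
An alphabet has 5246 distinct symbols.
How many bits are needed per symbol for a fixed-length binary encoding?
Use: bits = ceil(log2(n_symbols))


log2(5246) = 12.357
Bracket: 2^12 = 4096 < 5246 <= 2^13 = 8192
So ceil(log2(5246)) = 13

bits = ceil(log2(5246)) = ceil(12.357) = 13 bits


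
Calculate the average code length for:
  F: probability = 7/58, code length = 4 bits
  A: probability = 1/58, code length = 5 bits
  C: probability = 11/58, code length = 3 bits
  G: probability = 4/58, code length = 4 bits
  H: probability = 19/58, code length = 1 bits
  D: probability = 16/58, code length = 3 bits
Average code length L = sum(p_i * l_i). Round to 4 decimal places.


Weighted contributions p_i * l_i:
  F: (7/58) * 4 = 28/58
  A: (1/58) * 5 = 5/58
  C: (11/58) * 3 = 33/58
  G: (4/58) * 4 = 16/58
  H: (19/58) * 1 = 19/58
  D: (16/58) * 3 = 48/58
Sum = (28 + 5 + 33 + 16 + 19 + 48)/58 = 149/58

L = 149/58 = 2.5690 bits/symbol


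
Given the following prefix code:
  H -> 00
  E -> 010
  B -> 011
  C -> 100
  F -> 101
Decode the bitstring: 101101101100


Decoding step by step:
Bits 101 -> F
Bits 101 -> F
Bits 101 -> F
Bits 100 -> C


Decoded message: FFFC


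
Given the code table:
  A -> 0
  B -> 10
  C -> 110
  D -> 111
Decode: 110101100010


Decoding:
110 -> C
10 -> B
110 -> C
0 -> A
0 -> A
10 -> B


Result: CBCAAB


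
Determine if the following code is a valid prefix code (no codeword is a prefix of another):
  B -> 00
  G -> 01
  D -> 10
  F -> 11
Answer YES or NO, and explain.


Checking each pair (does one codeword prefix another?):
  B='00' vs G='01': no prefix
  B='00' vs D='10': no prefix
  B='00' vs F='11': no prefix
  G='01' vs B='00': no prefix
  G='01' vs D='10': no prefix
  G='01' vs F='11': no prefix
  D='10' vs B='00': no prefix
  D='10' vs G='01': no prefix
  D='10' vs F='11': no prefix
  F='11' vs B='00': no prefix
  F='11' vs G='01': no prefix
  F='11' vs D='10': no prefix
No violation found over all pairs.

YES -- this is a valid prefix code. No codeword is a prefix of any other codeword.


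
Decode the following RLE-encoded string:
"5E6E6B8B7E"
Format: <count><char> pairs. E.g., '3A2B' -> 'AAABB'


Expanding each <count><char> pair:
  5E -> 'EEEEE'
  6E -> 'EEEEEE'
  6B -> 'BBBBBB'
  8B -> 'BBBBBBBB'
  7E -> 'EEEEEEE'

Decoded = EEEEEEEEEEEBBBBBBBBBBBBBBEEEEEEE


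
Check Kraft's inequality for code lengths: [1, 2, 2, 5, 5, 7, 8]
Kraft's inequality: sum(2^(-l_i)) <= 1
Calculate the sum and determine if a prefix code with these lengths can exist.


Sum = 2^(-1) + 2^(-2) + 2^(-2) + 2^(-5) + 2^(-5) + 2^(-7) + 2^(-8)
    = 0.5 + 0.25 + 0.25 + 0.03125 + 0.03125 + 0.0078125 + 0.00390625
    = 275/256 = 1.07421875
Since 1.07421875 > 1, Kraft's inequality is NOT satisfied.
A prefix code with these lengths CANNOT exist.

Kraft sum = 1.07421875. Not satisfied.


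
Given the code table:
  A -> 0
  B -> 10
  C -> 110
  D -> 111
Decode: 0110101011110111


Decoding:
0 -> A
110 -> C
10 -> B
10 -> B
111 -> D
10 -> B
111 -> D


Result: ACBBDBD


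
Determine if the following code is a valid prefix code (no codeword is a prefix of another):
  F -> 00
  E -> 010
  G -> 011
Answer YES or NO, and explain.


Checking each pair (does one codeword prefix another?):
  F='00' vs E='010': no prefix
  F='00' vs G='011': no prefix
  E='010' vs F='00': no prefix
  E='010' vs G='011': no prefix
  G='011' vs F='00': no prefix
  G='011' vs E='010': no prefix
No violation found over all pairs.

YES -- this is a valid prefix code. No codeword is a prefix of any other codeword.


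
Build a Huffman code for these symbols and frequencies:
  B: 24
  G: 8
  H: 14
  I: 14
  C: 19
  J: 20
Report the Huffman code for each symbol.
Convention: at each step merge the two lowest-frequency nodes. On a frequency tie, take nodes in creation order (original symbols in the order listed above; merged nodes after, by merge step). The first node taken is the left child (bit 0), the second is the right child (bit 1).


Huffman tree construction:
Step 1: Merge G(8) + H(14) = 22
Step 2: Merge I(14) + C(19) = 33
Step 3: Merge J(20) + (G+H)(22) = 42
Step 4: Merge B(24) + (I+C)(33) = 57
Step 5: Merge (J+(G+H))(42) + (B+(I+C))(57) = 99
Read each symbol's code off the tree from the root (left child = 0, right child = 1).

Codes:
  B: 10 (length 2)
  G: 010 (length 3)
  H: 011 (length 3)
  I: 110 (length 3)
  C: 111 (length 3)
  J: 00 (length 2)
Average code length: 253/99 = 2.5556 bits/symbol


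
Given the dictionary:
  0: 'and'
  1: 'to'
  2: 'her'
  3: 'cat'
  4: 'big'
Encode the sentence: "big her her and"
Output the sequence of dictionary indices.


Look up each word in the dictionary:
  'big' -> 4
  'her' -> 2
  'her' -> 2
  'and' -> 0

Encoded: [4, 2, 2, 0]


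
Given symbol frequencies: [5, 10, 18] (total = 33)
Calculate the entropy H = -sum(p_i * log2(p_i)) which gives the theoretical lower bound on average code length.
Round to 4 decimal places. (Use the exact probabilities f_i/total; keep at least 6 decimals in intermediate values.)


Per-symbol terms -p_i * log2(p_i) with p_i = f_i/33:
  p = 5/33 = 0.151515: log2(p) = -2.722466, -p*log2(p) = 0.412495
  p = 10/33 = 0.303030: log2(p) = -1.722466, -p*log2(p) = 0.521959
  p = 18/33 = 0.545455: log2(p) = -0.874469, -p*log2(p) = 0.476983
H = 0.412495 + 0.521959 + 0.476983 = 1.411437

H = 1.4114 bits/symbol


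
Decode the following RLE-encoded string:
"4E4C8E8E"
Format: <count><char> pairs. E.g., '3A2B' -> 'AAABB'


Expanding each <count><char> pair:
  4E -> 'EEEE'
  4C -> 'CCCC'
  8E -> 'EEEEEEEE'
  8E -> 'EEEEEEEE'

Decoded = EEEECCCCEEEEEEEEEEEEEEEE


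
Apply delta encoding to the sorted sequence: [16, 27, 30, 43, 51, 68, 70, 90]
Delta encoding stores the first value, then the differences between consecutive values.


First value: 16
Deltas:
  27 - 16 = 11
  30 - 27 = 3
  43 - 30 = 13
  51 - 43 = 8
  68 - 51 = 17
  70 - 68 = 2
  90 - 70 = 20


Delta encoded: [16, 11, 3, 13, 8, 17, 2, 20]


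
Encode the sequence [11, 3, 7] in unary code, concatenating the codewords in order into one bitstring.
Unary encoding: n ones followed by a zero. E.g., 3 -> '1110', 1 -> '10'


Encode each number as n ones followed by a terminating 0:
  11 -> 111111111110 (12 bits)
  3 -> 1110 (4 bits)
  7 -> 11111110 (8 bits)
Total length = 12 + 4 + 8 = 24 bits.

Unary([11, 3, 7]) = 111111111110111011111110 (24 bits)


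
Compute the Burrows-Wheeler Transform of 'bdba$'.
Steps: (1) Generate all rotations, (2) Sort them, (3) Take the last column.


Rotations (sorted):
  0: $bdba -> last char: a
  1: a$bdb -> last char: b
  2: ba$bd -> last char: d
  3: bdba$ -> last char: $
  4: dba$b -> last char: b


BWT = abd$b


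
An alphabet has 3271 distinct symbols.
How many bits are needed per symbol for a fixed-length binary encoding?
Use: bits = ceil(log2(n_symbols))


log2(3271) = 11.6755
Bracket: 2^11 = 2048 < 3271 <= 2^12 = 4096
So ceil(log2(3271)) = 12

bits = ceil(log2(3271)) = ceil(11.6755) = 12 bits
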